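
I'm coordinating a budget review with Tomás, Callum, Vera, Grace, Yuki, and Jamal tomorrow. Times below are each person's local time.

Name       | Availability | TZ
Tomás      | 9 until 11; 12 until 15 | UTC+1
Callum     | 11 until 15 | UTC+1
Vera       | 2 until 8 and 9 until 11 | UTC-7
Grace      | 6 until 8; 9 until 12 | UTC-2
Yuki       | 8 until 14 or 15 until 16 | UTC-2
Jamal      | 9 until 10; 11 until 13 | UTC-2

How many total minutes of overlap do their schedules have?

120

Tomás in UTC: 08:00-10:00, 11:00-14:00 (subtract 1h to convert from UTC+1).
Callum in UTC: 10:00-14:00 (subtract 1h to convert from UTC+1).
Vera in UTC: 09:00-15:00, 16:00-18:00 (add 7h to convert from UTC-7).
Grace in UTC: 08:00-10:00, 11:00-14:00 (add 2h to convert from UTC-2).
Yuki in UTC: 10:00-16:00, 17:00-18:00 (add 2h to convert from UTC-2).
Jamal in UTC: 11:00-12:00, 13:00-15:00 (add 2h to convert from UTC-2).
Tomás ∩ Callum: 11:00-14:00.
Tomás ∩ Callum ∩ Vera: 11:00-14:00.
Tomás ∩ Callum ∩ Vera ∩ Grace: 11:00-14:00.
Tomás ∩ Callum ∩ Vera ∩ Grace ∩ Yuki: 11:00-14:00.
Tomás ∩ Callum ∩ Vera ∩ Grace ∩ Yuki ∩ Jamal: 11:00-12:00, 13:00-14:00.
Those are the intersection windows.
Summing the common windows: 60 + 60 = 120 minutes.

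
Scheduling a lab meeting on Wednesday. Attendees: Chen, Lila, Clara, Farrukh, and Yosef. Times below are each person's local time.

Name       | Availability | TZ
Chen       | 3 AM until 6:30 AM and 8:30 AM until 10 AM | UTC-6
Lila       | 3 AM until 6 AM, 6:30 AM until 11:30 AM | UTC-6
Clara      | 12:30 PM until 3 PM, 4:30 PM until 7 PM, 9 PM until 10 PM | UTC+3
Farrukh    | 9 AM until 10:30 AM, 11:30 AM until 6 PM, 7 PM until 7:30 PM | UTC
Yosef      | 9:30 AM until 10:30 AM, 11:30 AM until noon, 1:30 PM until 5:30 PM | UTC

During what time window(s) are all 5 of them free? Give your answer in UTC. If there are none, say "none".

09:30-10:30, 11:30-12:00, 14:30-16:00

Chen in UTC: 09:00-12:30, 14:30-16:00 (add 6h to convert from UTC-6).
Lila in UTC: 09:00-12:00, 12:30-17:30 (add 6h to convert from UTC-6).
Clara in UTC: 09:30-12:00, 13:30-16:00, 18:00-19:00 (subtract 3h to convert from UTC+3).
Farrukh in UTC: 09:00-10:30, 11:30-18:00, 19:00-19:30.
Yosef in UTC: 09:30-10:30, 11:30-12:00, 13:30-17:30.
Chen ∩ Lila: 09:00-12:00, 14:30-16:00.
Chen ∩ Lila ∩ Clara: 09:30-12:00, 14:30-16:00.
Chen ∩ Lila ∩ Clara ∩ Farrukh: 09:30-10:30, 11:30-12:00, 14:30-16:00.
Chen ∩ Lila ∩ Clara ∩ Farrukh ∩ Yosef: 09:30-10:30, 11:30-12:00, 14:30-16:00.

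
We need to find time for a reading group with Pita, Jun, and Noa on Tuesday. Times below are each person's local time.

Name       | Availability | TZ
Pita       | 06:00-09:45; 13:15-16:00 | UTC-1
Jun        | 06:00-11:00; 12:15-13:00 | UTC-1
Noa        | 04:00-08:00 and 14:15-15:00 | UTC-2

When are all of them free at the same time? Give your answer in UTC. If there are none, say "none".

07:00-10:00

Pita in UTC: 07:00-10:45, 14:15-17:00 (add 1h to convert from UTC-1).
Jun in UTC: 07:00-12:00, 13:15-14:00 (add 1h to convert from UTC-1).
Noa in UTC: 06:00-10:00, 16:15-17:00 (add 2h to convert from UTC-2).
Pita ∩ Jun: 07:00-10:45.
Pita ∩ Jun ∩ Noa: 07:00-10:00.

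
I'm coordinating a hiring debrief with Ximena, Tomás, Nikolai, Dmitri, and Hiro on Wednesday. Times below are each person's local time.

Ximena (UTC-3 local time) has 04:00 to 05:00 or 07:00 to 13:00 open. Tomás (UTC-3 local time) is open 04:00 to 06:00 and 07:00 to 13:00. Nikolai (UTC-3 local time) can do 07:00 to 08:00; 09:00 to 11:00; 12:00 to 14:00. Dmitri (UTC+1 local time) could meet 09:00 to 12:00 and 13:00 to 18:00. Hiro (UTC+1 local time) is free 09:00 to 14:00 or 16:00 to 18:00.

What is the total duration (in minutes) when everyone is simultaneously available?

180

Ximena in UTC: 07:00-08:00, 10:00-16:00 (add 3h to convert from UTC-3).
Tomás in UTC: 07:00-09:00, 10:00-16:00 (add 3h to convert from UTC-3).
Nikolai in UTC: 10:00-11:00, 12:00-14:00, 15:00-17:00 (add 3h to convert from UTC-3).
Dmitri in UTC: 08:00-11:00, 12:00-17:00 (subtract 1h to convert from UTC+1).
Hiro in UTC: 08:00-13:00, 15:00-17:00 (subtract 1h to convert from UTC+1).
Ximena ∩ Tomás: 07:00-08:00, 10:00-16:00.
Ximena ∩ Tomás ∩ Nikolai: 10:00-11:00, 12:00-14:00, 15:00-16:00.
Ximena ∩ Tomás ∩ Nikolai ∩ Dmitri: 10:00-11:00, 12:00-14:00, 15:00-16:00.
Ximena ∩ Tomás ∩ Nikolai ∩ Dmitri ∩ Hiro: 10:00-11:00, 12:00-13:00, 15:00-16:00.
Summing the common windows: 60 + 60 + 60 = 180 minutes.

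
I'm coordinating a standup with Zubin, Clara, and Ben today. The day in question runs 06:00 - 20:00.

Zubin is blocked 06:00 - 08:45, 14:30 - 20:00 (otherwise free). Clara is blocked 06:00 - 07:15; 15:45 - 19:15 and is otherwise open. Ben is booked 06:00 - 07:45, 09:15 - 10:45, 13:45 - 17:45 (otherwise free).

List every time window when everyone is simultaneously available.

Zubin free: 08:45-14:30 (invert busy blocks within the working day).
Clara free: 07:15-15:45, 19:15-20:00 (invert busy blocks within the working day).
Ben free: 07:45-09:15, 10:45-13:45, 17:45-20:00 (invert busy blocks within the working day).
Zubin ∩ Clara: 08:45-14:30.
Zubin ∩ Clara ∩ Ben: 08:45-09:15, 10:45-13:45.

08:45-09:15, 10:45-13:45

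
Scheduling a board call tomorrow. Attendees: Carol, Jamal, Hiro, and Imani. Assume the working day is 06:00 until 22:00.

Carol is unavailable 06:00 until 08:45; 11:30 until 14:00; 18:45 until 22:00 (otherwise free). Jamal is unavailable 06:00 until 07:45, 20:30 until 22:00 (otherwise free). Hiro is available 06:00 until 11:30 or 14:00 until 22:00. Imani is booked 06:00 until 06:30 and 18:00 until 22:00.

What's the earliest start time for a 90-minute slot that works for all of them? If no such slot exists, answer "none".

08:45

Carol free: 08:45-11:30, 14:00-18:45 (invert busy blocks within the working day).
Jamal free: 07:45-20:30 (invert busy blocks within the working day).
Hiro free: 06:00-11:30, 14:00-22:00.
Imani free: 06:30-18:00 (invert busy blocks within the working day).
Carol ∩ Jamal: 08:45-11:30, 14:00-18:45.
Carol ∩ Jamal ∩ Hiro: 08:45-11:30, 14:00-18:45.
Carol ∩ Jamal ∩ Hiro ∩ Imani: 08:45-11:30, 14:00-18:00.
The first common window of at least 90 minutes is 08:45-11:30, so the earliest start is 08:45.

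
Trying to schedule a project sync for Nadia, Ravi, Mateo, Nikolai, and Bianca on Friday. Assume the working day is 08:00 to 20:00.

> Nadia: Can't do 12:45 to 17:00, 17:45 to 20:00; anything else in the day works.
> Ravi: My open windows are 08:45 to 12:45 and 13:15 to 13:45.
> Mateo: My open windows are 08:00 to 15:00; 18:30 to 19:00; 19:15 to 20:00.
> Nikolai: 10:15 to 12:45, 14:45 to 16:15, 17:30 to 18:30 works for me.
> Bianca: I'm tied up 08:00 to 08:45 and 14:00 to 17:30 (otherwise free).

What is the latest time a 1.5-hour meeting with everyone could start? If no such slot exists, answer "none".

11:15

Nadia free: 08:00-12:45, 17:00-17:45 (invert busy blocks within the working day).
Ravi free: 08:45-12:45, 13:15-13:45.
Mateo free: 08:00-15:00, 18:30-19:00, 19:15-20:00.
Nikolai free: 10:15-12:45, 14:45-16:15, 17:30-18:30.
Bianca free: 08:45-14:00, 17:30-20:00 (invert busy blocks within the working day).
Nadia ∩ Ravi: 08:45-12:45.
Nadia ∩ Ravi ∩ Mateo: 08:45-12:45.
Nadia ∩ Ravi ∩ Mateo ∩ Nikolai: 10:15-12:45.
Nadia ∩ Ravi ∩ Mateo ∩ Nikolai ∩ Bianca: 10:15-12:45.
So the common availability across everyone is 10:15-12:45.
The last common window of at least 90 minutes is 10:15-12:45; a 90-minute meeting can start as late as 11:15 and still end by 12:45.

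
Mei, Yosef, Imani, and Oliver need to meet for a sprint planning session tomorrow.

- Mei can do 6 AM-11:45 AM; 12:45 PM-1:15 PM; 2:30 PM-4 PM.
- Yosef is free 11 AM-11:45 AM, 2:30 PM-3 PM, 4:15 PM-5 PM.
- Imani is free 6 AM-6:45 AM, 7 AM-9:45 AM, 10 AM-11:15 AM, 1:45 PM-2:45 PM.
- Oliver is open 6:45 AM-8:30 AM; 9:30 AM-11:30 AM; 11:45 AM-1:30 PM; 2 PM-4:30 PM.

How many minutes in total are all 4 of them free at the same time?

Mei ∩ Yosef: 11:00-11:45, 14:30-15:00.
Mei ∩ Yosef ∩ Imani: 11:00-11:15, 14:30-14:45.
Mei ∩ Yosef ∩ Imani ∩ Oliver: 11:00-11:15, 14:30-14:45.
Summing the common windows: 15 + 15 = 30 minutes.

30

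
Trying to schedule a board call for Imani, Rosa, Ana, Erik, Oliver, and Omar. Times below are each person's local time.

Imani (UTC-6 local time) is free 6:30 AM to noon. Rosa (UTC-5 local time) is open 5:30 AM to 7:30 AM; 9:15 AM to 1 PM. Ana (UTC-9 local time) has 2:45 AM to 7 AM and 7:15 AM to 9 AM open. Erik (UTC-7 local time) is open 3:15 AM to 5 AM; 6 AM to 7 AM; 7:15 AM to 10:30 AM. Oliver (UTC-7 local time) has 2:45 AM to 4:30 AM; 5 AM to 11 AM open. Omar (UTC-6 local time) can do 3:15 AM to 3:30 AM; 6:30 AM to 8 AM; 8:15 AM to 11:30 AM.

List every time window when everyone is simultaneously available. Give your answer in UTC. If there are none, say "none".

14:15-16:00, 16:15-17:30

Imani in UTC: 12:30-18:00 (add 6h to convert from UTC-6).
Rosa in UTC: 10:30-12:30, 14:15-18:00 (add 5h to convert from UTC-5).
Ana in UTC: 11:45-16:00, 16:15-18:00 (add 9h to convert from UTC-9).
Erik in UTC: 10:15-12:00, 13:00-14:00, 14:15-17:30 (add 7h to convert from UTC-7).
Oliver in UTC: 09:45-11:30, 12:00-18:00 (add 7h to convert from UTC-7).
Omar in UTC: 09:15-09:30, 12:30-14:00, 14:15-17:30 (add 6h to convert from UTC-6).
Imani ∩ Rosa: 14:15-18:00.
Imani ∩ Rosa ∩ Ana: 14:15-16:00, 16:15-18:00.
Imani ∩ Rosa ∩ Ana ∩ Erik: 14:15-16:00, 16:15-17:30.
Imani ∩ Rosa ∩ Ana ∩ Erik ∩ Oliver: 14:15-16:00, 16:15-17:30.
Imani ∩ Rosa ∩ Ana ∩ Erik ∩ Oliver ∩ Omar: 14:15-16:00, 16:15-17:30.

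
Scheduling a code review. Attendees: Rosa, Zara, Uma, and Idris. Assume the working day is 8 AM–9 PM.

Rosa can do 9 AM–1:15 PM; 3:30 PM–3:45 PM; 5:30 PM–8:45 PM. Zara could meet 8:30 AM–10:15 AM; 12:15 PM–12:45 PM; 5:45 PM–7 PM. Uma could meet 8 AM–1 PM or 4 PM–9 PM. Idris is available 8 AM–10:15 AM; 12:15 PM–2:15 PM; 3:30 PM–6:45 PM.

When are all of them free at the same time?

09:00-10:15, 12:15-12:45, 17:45-18:45

Rosa ∩ Zara: 09:00-10:15, 12:15-12:45, 17:45-19:00.
Rosa ∩ Zara ∩ Uma: 09:00-10:15, 12:15-12:45, 17:45-19:00.
Rosa ∩ Zara ∩ Uma ∩ Idris: 09:00-10:15, 12:15-12:45, 17:45-18:45.
So the common availability across everyone is 09:00-10:15, 12:15-12:45, 17:45-18:45.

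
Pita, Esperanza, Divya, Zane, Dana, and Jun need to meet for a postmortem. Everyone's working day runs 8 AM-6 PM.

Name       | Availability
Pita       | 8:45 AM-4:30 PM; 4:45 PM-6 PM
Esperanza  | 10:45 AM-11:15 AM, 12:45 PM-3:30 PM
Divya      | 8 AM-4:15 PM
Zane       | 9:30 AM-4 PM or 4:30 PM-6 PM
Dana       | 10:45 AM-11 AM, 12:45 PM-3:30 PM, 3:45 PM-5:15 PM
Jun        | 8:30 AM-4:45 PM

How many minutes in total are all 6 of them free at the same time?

Pita ∩ Esperanza: 10:45-11:15, 12:45-15:30.
Pita ∩ Esperanza ∩ Divya: 10:45-11:15, 12:45-15:30.
Pita ∩ Esperanza ∩ Divya ∩ Zane: 10:45-11:15, 12:45-15:30.
Pita ∩ Esperanza ∩ Divya ∩ Zane ∩ Dana: 10:45-11:00, 12:45-15:30.
Pita ∩ Esperanza ∩ Divya ∩ Zane ∩ Dana ∩ Jun: 10:45-11:00, 12:45-15:30.
Those are the intersection windows.
Summing the common windows: 15 + 165 = 180 minutes.

180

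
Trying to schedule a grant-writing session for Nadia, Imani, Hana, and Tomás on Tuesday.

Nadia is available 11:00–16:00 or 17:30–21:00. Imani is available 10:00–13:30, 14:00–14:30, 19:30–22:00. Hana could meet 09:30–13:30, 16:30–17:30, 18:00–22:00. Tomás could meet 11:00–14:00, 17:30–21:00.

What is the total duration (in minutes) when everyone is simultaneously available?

Nadia ∩ Imani: 11:00-13:30, 14:00-14:30, 19:30-21:00.
Nadia ∩ Imani ∩ Hana: 11:00-13:30, 19:30-21:00.
Nadia ∩ Imani ∩ Hana ∩ Tomás: 11:00-13:30, 19:30-21:00.
Summing the common windows: 150 + 90 = 240 minutes.

240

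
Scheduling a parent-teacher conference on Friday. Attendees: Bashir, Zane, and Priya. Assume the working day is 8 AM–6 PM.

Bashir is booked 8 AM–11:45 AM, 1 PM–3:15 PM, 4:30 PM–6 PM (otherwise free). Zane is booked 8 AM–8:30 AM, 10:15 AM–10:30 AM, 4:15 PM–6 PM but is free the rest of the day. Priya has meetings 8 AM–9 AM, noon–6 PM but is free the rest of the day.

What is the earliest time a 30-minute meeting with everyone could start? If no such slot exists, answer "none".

Bashir free: 11:45-13:00, 15:15-16:30 (invert busy blocks within the working day).
Zane free: 08:30-10:15, 10:30-16:15 (invert busy blocks within the working day).
Priya free: 09:00-12:00 (invert busy blocks within the working day).
Bashir ∩ Zane: 11:45-13:00, 15:15-16:15.
Bashir ∩ Zane ∩ Priya: 11:45-12:00.
No common window is at least 30 minutes long.

none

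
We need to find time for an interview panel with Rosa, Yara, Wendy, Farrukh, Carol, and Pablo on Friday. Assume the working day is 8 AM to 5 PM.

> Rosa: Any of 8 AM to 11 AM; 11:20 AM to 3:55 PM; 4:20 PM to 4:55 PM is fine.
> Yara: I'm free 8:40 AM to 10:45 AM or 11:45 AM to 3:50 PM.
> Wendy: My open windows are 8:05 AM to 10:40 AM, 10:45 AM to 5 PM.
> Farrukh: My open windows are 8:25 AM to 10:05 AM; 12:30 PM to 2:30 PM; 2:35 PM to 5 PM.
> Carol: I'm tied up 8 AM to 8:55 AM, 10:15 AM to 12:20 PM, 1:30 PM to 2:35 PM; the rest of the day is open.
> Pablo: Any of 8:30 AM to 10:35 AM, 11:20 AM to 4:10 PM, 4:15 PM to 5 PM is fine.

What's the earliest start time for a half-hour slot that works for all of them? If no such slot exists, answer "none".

08:55

Rosa free: 08:00-11:00, 11:20-15:55, 16:20-16:55.
Yara free: 08:40-10:45, 11:45-15:50.
Wendy free: 08:05-10:40, 10:45-17:00.
Farrukh free: 08:25-10:05, 12:30-14:30, 14:35-17:00.
Carol free: 08:55-10:15, 12:20-13:30, 14:35-17:00 (invert busy blocks within the working day).
Pablo free: 08:30-10:35, 11:20-16:10, 16:15-17:00.
Rosa ∩ Yara: 08:40-10:45, 11:45-15:50.
Rosa ∩ Yara ∩ Wendy: 08:40-10:40, 11:45-15:50.
Rosa ∩ Yara ∩ Wendy ∩ Farrukh: 08:40-10:05, 12:30-14:30, 14:35-15:50.
Rosa ∩ Yara ∩ Wendy ∩ Farrukh ∩ Carol: 08:55-10:05, 12:30-13:30, 14:35-15:50.
Rosa ∩ Yara ∩ Wendy ∩ Farrukh ∩ Carol ∩ Pablo: 08:55-10:05, 12:30-13:30, 14:35-15:50.
The first common window of at least 30 minutes is 08:55-10:05, so the earliest start is 08:55.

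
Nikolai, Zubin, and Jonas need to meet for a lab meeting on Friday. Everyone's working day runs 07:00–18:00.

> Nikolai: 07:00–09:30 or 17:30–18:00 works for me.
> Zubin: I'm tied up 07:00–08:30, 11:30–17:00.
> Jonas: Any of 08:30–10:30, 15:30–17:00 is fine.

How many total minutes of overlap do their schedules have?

60

Nikolai free: 07:00-09:30, 17:30-18:00.
Zubin free: 08:30-11:30, 17:00-18:00 (invert busy blocks within the working day).
Jonas free: 08:30-10:30, 15:30-17:00.
Nikolai ∩ Zubin: 08:30-09:30, 17:30-18:00.
Nikolai ∩ Zubin ∩ Jonas: 08:30-09:30.
That's a single block of 60 minutes.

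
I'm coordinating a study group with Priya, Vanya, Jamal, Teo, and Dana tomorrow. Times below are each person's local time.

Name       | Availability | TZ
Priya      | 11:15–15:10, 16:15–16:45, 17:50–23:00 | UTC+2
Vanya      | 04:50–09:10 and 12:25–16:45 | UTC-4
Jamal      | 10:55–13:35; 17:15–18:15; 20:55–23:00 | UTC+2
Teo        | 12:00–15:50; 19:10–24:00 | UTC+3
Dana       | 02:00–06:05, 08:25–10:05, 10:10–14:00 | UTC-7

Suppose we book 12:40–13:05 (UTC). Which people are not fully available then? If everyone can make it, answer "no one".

Jamal, Teo

Priya in UTC: 09:15-13:10, 14:15-14:45, 15:50-21:00 (subtract 2h to convert from UTC+2).
Vanya in UTC: 08:50-13:10, 16:25-20:45 (add 4h to convert from UTC-4).
Jamal in UTC: 08:55-11:35, 15:15-16:15, 18:55-21:00 (subtract 2h to convert from UTC+2).
Teo in UTC: 09:00-12:50, 16:10-21:00 (subtract 3h to convert from UTC+3).
Dana in UTC: 09:00-13:05, 15:25-17:05, 17:10-21:00 (add 7h to convert from UTC-7).
Priya: free for 12:40-13:05. Vanya: free for 12:40-13:05. Jamal: not fully free for 12:40-13:05. Teo: not fully free for 12:40-13:05. Dana: free for 12:40-13:05.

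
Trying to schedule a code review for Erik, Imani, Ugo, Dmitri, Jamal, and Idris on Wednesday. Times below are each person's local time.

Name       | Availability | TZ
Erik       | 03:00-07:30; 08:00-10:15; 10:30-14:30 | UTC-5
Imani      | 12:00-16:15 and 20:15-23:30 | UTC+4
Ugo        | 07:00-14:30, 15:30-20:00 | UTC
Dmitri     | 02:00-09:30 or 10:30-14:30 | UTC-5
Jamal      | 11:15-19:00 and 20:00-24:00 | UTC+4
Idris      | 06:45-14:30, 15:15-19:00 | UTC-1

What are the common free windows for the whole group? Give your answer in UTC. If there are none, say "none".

Erik in UTC: 08:00-12:30, 13:00-15:15, 15:30-19:30 (add 5h to convert from UTC-5).
Imani in UTC: 08:00-12:15, 16:15-19:30 (subtract 4h to convert from UTC+4).
Ugo in UTC: 07:00-14:30, 15:30-20:00.
Dmitri in UTC: 07:00-14:30, 15:30-19:30 (add 5h to convert from UTC-5).
Jamal in UTC: 07:15-15:00, 16:00-20:00 (subtract 4h to convert from UTC+4).
Idris in UTC: 07:45-15:30, 16:15-20:00 (add 1h to convert from UTC-1).
Erik ∩ Imani: 08:00-12:15, 16:15-19:30.
Erik ∩ Imani ∩ Ugo: 08:00-12:15, 16:15-19:30.
Erik ∩ Imani ∩ Ugo ∩ Dmitri: 08:00-12:15, 16:15-19:30.
Erik ∩ Imani ∩ Ugo ∩ Dmitri ∩ Jamal: 08:00-12:15, 16:15-19:30.
Erik ∩ Imani ∩ Ugo ∩ Dmitri ∩ Jamal ∩ Idris: 08:00-12:15, 16:15-19:30.

08:00-12:15, 16:15-19:30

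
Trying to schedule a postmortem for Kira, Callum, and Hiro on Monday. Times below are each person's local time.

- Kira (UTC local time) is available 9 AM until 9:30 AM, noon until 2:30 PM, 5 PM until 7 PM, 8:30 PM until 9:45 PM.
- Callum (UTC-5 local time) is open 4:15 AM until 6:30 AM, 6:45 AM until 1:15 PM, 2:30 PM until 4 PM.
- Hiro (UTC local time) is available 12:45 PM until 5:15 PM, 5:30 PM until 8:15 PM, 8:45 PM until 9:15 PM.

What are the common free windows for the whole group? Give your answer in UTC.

12:45-14:30, 17:00-17:15, 17:30-18:15, 20:45-21:00

Kira in UTC: 09:00-09:30, 12:00-14:30, 17:00-19:00, 20:30-21:45.
Callum in UTC: 09:15-11:30, 11:45-18:15, 19:30-21:00 (add 5h to convert from UTC-5).
Hiro in UTC: 12:45-17:15, 17:30-20:15, 20:45-21:15.
Kira ∩ Callum: 09:15-09:30, 12:00-14:30, 17:00-18:15, 20:30-21:00.
Kira ∩ Callum ∩ Hiro: 12:45-14:30, 17:00-17:15, 17:30-18:15, 20:45-21:00.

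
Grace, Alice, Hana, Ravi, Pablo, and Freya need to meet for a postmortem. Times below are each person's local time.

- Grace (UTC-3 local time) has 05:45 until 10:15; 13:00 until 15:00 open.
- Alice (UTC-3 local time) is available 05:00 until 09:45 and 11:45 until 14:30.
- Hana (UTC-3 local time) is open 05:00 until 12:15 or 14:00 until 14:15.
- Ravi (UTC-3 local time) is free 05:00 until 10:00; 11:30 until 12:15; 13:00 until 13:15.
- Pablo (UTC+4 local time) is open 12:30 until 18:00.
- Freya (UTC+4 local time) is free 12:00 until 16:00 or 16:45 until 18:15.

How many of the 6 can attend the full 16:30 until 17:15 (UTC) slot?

Grace in UTC: 08:45-13:15, 16:00-18:00 (add 3h to convert from UTC-3).
Alice in UTC: 08:00-12:45, 14:45-17:30 (add 3h to convert from UTC-3).
Hana in UTC: 08:00-15:15, 17:00-17:15 (add 3h to convert from UTC-3).
Ravi in UTC: 08:00-13:00, 14:30-15:15, 16:00-16:15 (add 3h to convert from UTC-3).
Pablo in UTC: 08:30-14:00 (subtract 4h to convert from UTC+4).
Freya in UTC: 08:00-12:00, 12:45-14:15 (subtract 4h to convert from UTC+4).
Grace and Alice can make the full 16:30-17:15 slot — that's 2.

2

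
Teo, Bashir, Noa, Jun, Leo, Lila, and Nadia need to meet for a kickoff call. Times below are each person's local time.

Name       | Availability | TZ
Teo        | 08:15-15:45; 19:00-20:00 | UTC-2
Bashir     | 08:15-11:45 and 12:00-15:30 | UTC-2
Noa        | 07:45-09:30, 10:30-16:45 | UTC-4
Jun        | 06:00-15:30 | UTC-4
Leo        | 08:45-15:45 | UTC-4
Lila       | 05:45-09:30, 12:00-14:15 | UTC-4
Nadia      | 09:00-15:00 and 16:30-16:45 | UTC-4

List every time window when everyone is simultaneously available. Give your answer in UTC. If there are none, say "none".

13:00-13:30, 16:00-17:30

Teo in UTC: 10:15-17:45, 21:00-22:00 (add 2h to convert from UTC-2).
Bashir in UTC: 10:15-13:45, 14:00-17:30 (add 2h to convert from UTC-2).
Noa in UTC: 11:45-13:30, 14:30-20:45 (add 4h to convert from UTC-4).
Jun in UTC: 10:00-19:30 (add 4h to convert from UTC-4).
Leo in UTC: 12:45-19:45 (add 4h to convert from UTC-4).
Lila in UTC: 09:45-13:30, 16:00-18:15 (add 4h to convert from UTC-4).
Nadia in UTC: 13:00-19:00, 20:30-20:45 (add 4h to convert from UTC-4).
Teo ∩ Bashir: 10:15-13:45, 14:00-17:30.
Teo ∩ Bashir ∩ Noa: 11:45-13:30, 14:30-17:30.
Teo ∩ Bashir ∩ Noa ∩ Jun: 11:45-13:30, 14:30-17:30.
Teo ∩ Bashir ∩ Noa ∩ Jun ∩ Leo: 12:45-13:30, 14:30-17:30.
Teo ∩ Bashir ∩ Noa ∩ Jun ∩ Leo ∩ Lila: 12:45-13:30, 16:00-17:30.
Teo ∩ Bashir ∩ Noa ∩ Jun ∩ Leo ∩ Lila ∩ Nadia: 13:00-13:30, 16:00-17:30.
Those are the intersection windows.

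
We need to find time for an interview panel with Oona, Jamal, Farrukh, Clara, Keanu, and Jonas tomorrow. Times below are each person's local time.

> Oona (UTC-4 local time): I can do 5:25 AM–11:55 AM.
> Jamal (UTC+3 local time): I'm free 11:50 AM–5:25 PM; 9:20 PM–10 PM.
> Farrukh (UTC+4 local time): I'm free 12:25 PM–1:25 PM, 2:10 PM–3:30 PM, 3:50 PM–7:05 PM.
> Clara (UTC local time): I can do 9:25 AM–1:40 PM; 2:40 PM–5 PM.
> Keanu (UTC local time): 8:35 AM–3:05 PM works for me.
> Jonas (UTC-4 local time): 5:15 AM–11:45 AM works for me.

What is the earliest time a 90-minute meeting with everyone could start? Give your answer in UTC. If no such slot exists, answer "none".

Oona in UTC: 09:25-15:55 (add 4h to convert from UTC-4).
Jamal in UTC: 08:50-14:25, 18:20-19:00 (subtract 3h to convert from UTC+3).
Farrukh in UTC: 08:25-09:25, 10:10-11:30, 11:50-15:05 (subtract 4h to convert from UTC+4).
Clara in UTC: 09:25-13:40, 14:40-17:00.
Keanu in UTC: 08:35-15:05.
Jonas in UTC: 09:15-15:45 (add 4h to convert from UTC-4).
Oona ∩ Jamal: 09:25-14:25.
Oona ∩ Jamal ∩ Farrukh: 10:10-11:30, 11:50-14:25.
Oona ∩ Jamal ∩ Farrukh ∩ Clara: 10:10-11:30, 11:50-13:40.
Oona ∩ Jamal ∩ Farrukh ∩ Clara ∩ Keanu: 10:10-11:30, 11:50-13:40.
Oona ∩ Jamal ∩ Farrukh ∩ Clara ∩ Keanu ∩ Jonas: 10:10-11:30, 11:50-13:40.
So the common availability across everyone is 10:10-11:30, 11:50-13:40.
The first common window of at least 90 minutes is 11:50-13:40, so the earliest start is 11:50.

11:50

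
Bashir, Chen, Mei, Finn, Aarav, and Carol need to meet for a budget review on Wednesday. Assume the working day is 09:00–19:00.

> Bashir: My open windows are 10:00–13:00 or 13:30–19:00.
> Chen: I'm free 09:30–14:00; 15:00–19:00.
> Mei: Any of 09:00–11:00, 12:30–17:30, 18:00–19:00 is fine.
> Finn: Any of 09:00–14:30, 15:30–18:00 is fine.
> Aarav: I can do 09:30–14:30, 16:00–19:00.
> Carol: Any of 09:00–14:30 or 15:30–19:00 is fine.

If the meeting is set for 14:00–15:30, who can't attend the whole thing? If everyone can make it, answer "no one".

Aarav, Carol, Chen, Finn

Bashir: free for 14:00-15:30. Chen: not fully free for 14:00-15:30. Mei: free for 14:00-15:30. Finn: not fully free for 14:00-15:30. Aarav: not fully free for 14:00-15:30. Carol: not fully free for 14:00-15:30.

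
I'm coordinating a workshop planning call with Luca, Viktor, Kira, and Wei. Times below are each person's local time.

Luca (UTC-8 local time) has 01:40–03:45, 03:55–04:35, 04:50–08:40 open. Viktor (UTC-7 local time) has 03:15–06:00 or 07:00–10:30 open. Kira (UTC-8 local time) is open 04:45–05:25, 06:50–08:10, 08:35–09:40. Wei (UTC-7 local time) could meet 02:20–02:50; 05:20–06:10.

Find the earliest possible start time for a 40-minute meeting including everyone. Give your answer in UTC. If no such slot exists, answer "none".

none

Luca in UTC: 09:40-11:45, 11:55-12:35, 12:50-16:40 (add 8h to convert from UTC-8).
Viktor in UTC: 10:15-13:00, 14:00-17:30 (add 7h to convert from UTC-7).
Kira in UTC: 12:45-13:25, 14:50-16:10, 16:35-17:40 (add 8h to convert from UTC-8).
Wei in UTC: 09:20-09:50, 12:20-13:10 (add 7h to convert from UTC-7).
Luca ∩ Viktor: 10:15-11:45, 11:55-12:35, 12:50-13:00, 14:00-16:40.
Luca ∩ Viktor ∩ Kira: 12:50-13:00, 14:50-16:10, 16:35-16:40.
Luca ∩ Viktor ∩ Kira ∩ Wei: 12:50-13:00.
No common window is at least 40 minutes long.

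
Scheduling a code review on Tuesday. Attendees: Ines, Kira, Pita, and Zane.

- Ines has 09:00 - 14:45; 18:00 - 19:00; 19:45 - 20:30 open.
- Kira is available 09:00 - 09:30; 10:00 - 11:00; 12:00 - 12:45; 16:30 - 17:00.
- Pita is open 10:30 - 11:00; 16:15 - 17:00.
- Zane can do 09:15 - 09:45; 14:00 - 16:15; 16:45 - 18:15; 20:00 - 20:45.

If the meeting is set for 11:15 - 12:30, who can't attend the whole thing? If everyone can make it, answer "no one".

Ines: free for 11:15-12:30. Kira: not fully free for 11:15-12:30. Pita: not fully free for 11:15-12:30. Zane: not fully free for 11:15-12:30.

Kira, Pita, Zane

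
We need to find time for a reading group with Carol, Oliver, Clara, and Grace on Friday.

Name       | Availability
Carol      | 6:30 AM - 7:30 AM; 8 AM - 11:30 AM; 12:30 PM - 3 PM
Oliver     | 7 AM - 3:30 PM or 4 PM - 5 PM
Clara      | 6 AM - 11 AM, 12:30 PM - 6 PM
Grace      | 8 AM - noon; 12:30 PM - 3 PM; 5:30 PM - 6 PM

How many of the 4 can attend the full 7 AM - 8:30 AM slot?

2

Oliver and Clara can make the full 07:00-08:30 slot — that's 2.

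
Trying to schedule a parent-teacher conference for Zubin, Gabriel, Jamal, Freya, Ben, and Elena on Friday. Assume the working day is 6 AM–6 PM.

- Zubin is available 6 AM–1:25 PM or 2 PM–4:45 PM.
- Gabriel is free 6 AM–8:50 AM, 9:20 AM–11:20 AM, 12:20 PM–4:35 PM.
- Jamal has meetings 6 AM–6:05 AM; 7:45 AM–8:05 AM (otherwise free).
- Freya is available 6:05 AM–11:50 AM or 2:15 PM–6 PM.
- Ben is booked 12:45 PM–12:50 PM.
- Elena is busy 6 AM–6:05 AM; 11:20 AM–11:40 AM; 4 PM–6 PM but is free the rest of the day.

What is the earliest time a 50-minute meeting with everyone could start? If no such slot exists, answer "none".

Zubin free: 06:00-13:25, 14:00-16:45.
Gabriel free: 06:00-08:50, 09:20-11:20, 12:20-16:35.
Jamal free: 06:05-07:45, 08:05-18:00 (invert busy blocks within the working day).
Freya free: 06:05-11:50, 14:15-18:00.
Ben free: 06:00-12:45, 12:50-18:00 (invert busy blocks within the working day).
Elena free: 06:05-11:20, 11:40-16:00 (invert busy blocks within the working day).
Zubin ∩ Gabriel: 06:00-08:50, 09:20-11:20, 12:20-13:25, 14:00-16:35.
Zubin ∩ Gabriel ∩ Jamal: 06:05-07:45, 08:05-08:50, 09:20-11:20, 12:20-13:25, 14:00-16:35.
Zubin ∩ Gabriel ∩ Jamal ∩ Freya: 06:05-07:45, 08:05-08:50, 09:20-11:20, 14:15-16:35.
Zubin ∩ Gabriel ∩ Jamal ∩ Freya ∩ Ben: 06:05-07:45, 08:05-08:50, 09:20-11:20, 14:15-16:35.
Zubin ∩ Gabriel ∩ Jamal ∩ Freya ∩ Ben ∩ Elena: 06:05-07:45, 08:05-08:50, 09:20-11:20, 14:15-16:00.
Those are the intersection windows.
The first common window of at least 50 minutes is 06:05-07:45, so the earliest start is 06:05.

06:05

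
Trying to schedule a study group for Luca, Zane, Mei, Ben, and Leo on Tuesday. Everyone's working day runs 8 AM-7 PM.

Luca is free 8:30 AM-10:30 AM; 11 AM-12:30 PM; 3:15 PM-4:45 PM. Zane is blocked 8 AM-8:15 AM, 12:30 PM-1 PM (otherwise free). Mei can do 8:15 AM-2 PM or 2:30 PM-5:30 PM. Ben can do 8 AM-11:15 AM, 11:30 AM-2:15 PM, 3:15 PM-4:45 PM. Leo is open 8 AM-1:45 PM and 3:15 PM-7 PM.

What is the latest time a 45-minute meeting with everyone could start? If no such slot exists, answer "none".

Luca free: 08:30-10:30, 11:00-12:30, 15:15-16:45.
Zane free: 08:15-12:30, 13:00-19:00 (invert busy blocks within the working day).
Mei free: 08:15-14:00, 14:30-17:30.
Ben free: 08:00-11:15, 11:30-14:15, 15:15-16:45.
Leo free: 08:00-13:45, 15:15-19:00.
Luca ∩ Zane: 08:30-10:30, 11:00-12:30, 15:15-16:45.
Luca ∩ Zane ∩ Mei: 08:30-10:30, 11:00-12:30, 15:15-16:45.
Luca ∩ Zane ∩ Mei ∩ Ben: 08:30-10:30, 11:00-11:15, 11:30-12:30, 15:15-16:45.
Luca ∩ Zane ∩ Mei ∩ Ben ∩ Leo: 08:30-10:30, 11:00-11:15, 11:30-12:30, 15:15-16:45.
Those are the intersection windows.
The last common window of at least 45 minutes is 15:15-16:45; a 45-minute meeting can start as late as 16:00 and still end by 16:45.

16:00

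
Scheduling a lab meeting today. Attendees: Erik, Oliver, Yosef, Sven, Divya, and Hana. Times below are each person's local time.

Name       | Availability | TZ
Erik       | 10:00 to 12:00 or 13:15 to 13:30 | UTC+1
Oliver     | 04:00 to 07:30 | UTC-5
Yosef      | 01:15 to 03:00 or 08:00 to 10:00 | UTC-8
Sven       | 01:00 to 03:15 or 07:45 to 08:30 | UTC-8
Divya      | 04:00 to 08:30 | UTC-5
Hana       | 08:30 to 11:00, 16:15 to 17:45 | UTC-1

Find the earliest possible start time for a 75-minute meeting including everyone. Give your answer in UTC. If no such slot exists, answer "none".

Erik in UTC: 09:00-11:00, 12:15-12:30 (subtract 1h to convert from UTC+1).
Oliver in UTC: 09:00-12:30 (add 5h to convert from UTC-5).
Yosef in UTC: 09:15-11:00, 16:00-18:00 (add 8h to convert from UTC-8).
Sven in UTC: 09:00-11:15, 15:45-16:30 (add 8h to convert from UTC-8).
Divya in UTC: 09:00-13:30 (add 5h to convert from UTC-5).
Hana in UTC: 09:30-12:00, 17:15-18:45 (add 1h to convert from UTC-1).
Erik ∩ Oliver: 09:00-11:00, 12:15-12:30.
Erik ∩ Oliver ∩ Yosef: 09:15-11:00.
Erik ∩ Oliver ∩ Yosef ∩ Sven: 09:15-11:00.
Erik ∩ Oliver ∩ Yosef ∩ Sven ∩ Divya: 09:15-11:00.
Erik ∩ Oliver ∩ Yosef ∩ Sven ∩ Divya ∩ Hana: 09:30-11:00.
So the common availability across everyone is 09:30-11:00.
The first common window of at least 75 minutes is 09:30-11:00, so the earliest start is 09:30.

09:30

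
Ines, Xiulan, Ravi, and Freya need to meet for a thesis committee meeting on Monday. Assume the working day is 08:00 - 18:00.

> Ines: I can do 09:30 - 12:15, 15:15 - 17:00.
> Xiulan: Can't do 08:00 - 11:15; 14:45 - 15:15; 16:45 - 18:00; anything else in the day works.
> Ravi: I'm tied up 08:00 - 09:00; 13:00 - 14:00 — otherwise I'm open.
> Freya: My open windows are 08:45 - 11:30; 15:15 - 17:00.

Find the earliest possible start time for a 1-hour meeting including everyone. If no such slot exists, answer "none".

15:15

Ines free: 09:30-12:15, 15:15-17:00.
Xiulan free: 11:15-14:45, 15:15-16:45 (invert busy blocks within the working day).
Ravi free: 09:00-13:00, 14:00-18:00 (invert busy blocks within the working day).
Freya free: 08:45-11:30, 15:15-17:00.
Ines ∩ Xiulan: 11:15-12:15, 15:15-16:45.
Ines ∩ Xiulan ∩ Ravi: 11:15-12:15, 15:15-16:45.
Ines ∩ Xiulan ∩ Ravi ∩ Freya: 11:15-11:30, 15:15-16:45.
The first common window of at least 60 minutes is 15:15-16:45, so the earliest start is 15:15.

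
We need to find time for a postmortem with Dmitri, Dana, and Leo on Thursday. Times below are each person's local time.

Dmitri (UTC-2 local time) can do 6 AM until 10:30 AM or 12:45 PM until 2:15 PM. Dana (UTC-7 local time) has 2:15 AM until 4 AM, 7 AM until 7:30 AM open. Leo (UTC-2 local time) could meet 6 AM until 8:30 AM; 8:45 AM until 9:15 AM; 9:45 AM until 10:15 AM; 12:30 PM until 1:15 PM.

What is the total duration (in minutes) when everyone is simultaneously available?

Dmitri in UTC: 08:00-12:30, 14:45-16:15 (add 2h to convert from UTC-2).
Dana in UTC: 09:15-11:00, 14:00-14:30 (add 7h to convert from UTC-7).
Leo in UTC: 08:00-10:30, 10:45-11:15, 11:45-12:15, 14:30-15:15 (add 2h to convert from UTC-2).
Dmitri ∩ Dana: 09:15-11:00.
Dmitri ∩ Dana ∩ Leo: 09:15-10:30, 10:45-11:00.
Summing the common windows: 75 + 15 = 90 minutes.

90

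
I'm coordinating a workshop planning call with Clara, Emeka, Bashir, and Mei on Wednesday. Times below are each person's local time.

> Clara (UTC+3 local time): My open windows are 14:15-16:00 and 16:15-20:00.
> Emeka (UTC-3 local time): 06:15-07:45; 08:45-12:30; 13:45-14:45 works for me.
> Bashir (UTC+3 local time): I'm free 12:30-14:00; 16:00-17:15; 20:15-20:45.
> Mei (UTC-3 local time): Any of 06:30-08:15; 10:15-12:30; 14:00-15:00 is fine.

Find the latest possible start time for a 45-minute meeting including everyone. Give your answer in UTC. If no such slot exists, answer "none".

13:30

Clara in UTC: 11:15-13:00, 13:15-17:00 (subtract 3h to convert from UTC+3).
Emeka in UTC: 09:15-10:45, 11:45-15:30, 16:45-17:45 (add 3h to convert from UTC-3).
Bashir in UTC: 09:30-11:00, 13:00-14:15, 17:15-17:45 (subtract 3h to convert from UTC+3).
Mei in UTC: 09:30-11:15, 13:15-15:30, 17:00-18:00 (add 3h to convert from UTC-3).
Clara ∩ Emeka: 11:45-13:00, 13:15-15:30, 16:45-17:00.
Clara ∩ Emeka ∩ Bashir: 13:15-14:15.
Clara ∩ Emeka ∩ Bashir ∩ Mei: 13:15-14:15.
So the common availability across everyone is 13:15-14:15.
The last common window of at least 45 minutes is 13:15-14:15; a 45-minute meeting can start as late as 13:30 and still end by 14:15.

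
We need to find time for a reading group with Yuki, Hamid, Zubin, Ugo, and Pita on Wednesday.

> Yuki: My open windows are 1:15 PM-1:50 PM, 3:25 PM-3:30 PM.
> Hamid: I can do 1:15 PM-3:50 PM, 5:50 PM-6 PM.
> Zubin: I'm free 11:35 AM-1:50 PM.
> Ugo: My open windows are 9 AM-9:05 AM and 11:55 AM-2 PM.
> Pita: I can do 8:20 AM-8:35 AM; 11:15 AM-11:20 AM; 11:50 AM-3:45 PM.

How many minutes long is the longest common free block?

35

Yuki ∩ Hamid: 13:15-13:50, 15:25-15:30.
Yuki ∩ Hamid ∩ Zubin: 13:15-13:50.
Yuki ∩ Hamid ∩ Zubin ∩ Ugo: 13:15-13:50.
Yuki ∩ Hamid ∩ Zubin ∩ Ugo ∩ Pita: 13:15-13:50.
The longest is 13:15-13:50 at 35 minutes.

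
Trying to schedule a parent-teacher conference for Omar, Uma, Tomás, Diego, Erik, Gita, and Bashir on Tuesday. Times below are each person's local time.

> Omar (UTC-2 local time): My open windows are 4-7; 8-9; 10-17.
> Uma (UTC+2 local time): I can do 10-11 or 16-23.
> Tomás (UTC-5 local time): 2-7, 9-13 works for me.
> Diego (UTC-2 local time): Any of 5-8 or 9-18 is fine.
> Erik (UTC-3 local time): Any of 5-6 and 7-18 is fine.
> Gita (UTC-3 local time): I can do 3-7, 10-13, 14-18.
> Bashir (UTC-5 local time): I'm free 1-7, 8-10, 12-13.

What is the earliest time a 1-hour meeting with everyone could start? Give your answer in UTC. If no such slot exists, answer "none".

Omar in UTC: 06:00-09:00, 10:00-11:00, 12:00-19:00 (add 2h to convert from UTC-2).
Uma in UTC: 08:00-09:00, 14:00-21:00 (subtract 2h to convert from UTC+2).
Tomás in UTC: 07:00-12:00, 14:00-18:00 (add 5h to convert from UTC-5).
Diego in UTC: 07:00-10:00, 11:00-20:00 (add 2h to convert from UTC-2).
Erik in UTC: 08:00-09:00, 10:00-21:00 (add 3h to convert from UTC-3).
Gita in UTC: 06:00-10:00, 13:00-16:00, 17:00-21:00 (add 3h to convert from UTC-3).
Bashir in UTC: 06:00-12:00, 13:00-15:00, 17:00-18:00 (add 5h to convert from UTC-5).
Omar ∩ Uma: 08:00-09:00, 14:00-19:00.
Omar ∩ Uma ∩ Tomás: 08:00-09:00, 14:00-18:00.
Omar ∩ Uma ∩ Tomás ∩ Diego: 08:00-09:00, 14:00-18:00.
Omar ∩ Uma ∩ Tomás ∩ Diego ∩ Erik: 08:00-09:00, 14:00-18:00.
Omar ∩ Uma ∩ Tomás ∩ Diego ∩ Erik ∩ Gita: 08:00-09:00, 14:00-16:00, 17:00-18:00.
Omar ∩ Uma ∩ Tomás ∩ Diego ∩ Erik ∩ Gita ∩ Bashir: 08:00-09:00, 14:00-15:00, 17:00-18:00.
The first common window of at least 60 minutes is 08:00-09:00, so the earliest start is 08:00.

08:00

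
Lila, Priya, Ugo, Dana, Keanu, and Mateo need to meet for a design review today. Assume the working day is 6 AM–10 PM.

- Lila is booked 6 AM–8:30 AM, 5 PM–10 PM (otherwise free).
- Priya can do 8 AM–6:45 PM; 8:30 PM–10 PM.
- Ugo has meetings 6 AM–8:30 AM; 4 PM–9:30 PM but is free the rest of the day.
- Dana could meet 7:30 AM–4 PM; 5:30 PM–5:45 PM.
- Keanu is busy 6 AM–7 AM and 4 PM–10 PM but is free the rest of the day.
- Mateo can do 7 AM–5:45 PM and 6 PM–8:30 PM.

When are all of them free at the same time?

Lila free: 08:30-17:00 (invert busy blocks within the working day).
Priya free: 08:00-18:45, 20:30-22:00.
Ugo free: 08:30-16:00, 21:30-22:00 (invert busy blocks within the working day).
Dana free: 07:30-16:00, 17:30-17:45.
Keanu free: 07:00-16:00 (invert busy blocks within the working day).
Mateo free: 07:00-17:45, 18:00-20:30.
Lila ∩ Priya: 08:30-17:00.
Lila ∩ Priya ∩ Ugo: 08:30-16:00.
Lila ∩ Priya ∩ Ugo ∩ Dana: 08:30-16:00.
Lila ∩ Priya ∩ Ugo ∩ Dana ∩ Keanu: 08:30-16:00.
Lila ∩ Priya ∩ Ugo ∩ Dana ∩ Keanu ∩ Mateo: 08:30-16:00.

08:30-16:00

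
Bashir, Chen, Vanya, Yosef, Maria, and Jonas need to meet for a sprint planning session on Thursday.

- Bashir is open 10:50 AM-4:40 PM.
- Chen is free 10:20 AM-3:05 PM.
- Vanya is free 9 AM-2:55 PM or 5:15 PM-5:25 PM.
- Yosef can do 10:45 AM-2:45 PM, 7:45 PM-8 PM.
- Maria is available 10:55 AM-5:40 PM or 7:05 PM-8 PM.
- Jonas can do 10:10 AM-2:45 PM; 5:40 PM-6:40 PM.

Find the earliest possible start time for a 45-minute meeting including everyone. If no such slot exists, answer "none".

Bashir ∩ Chen: 10:50-15:05.
Bashir ∩ Chen ∩ Vanya: 10:50-14:55.
Bashir ∩ Chen ∩ Vanya ∩ Yosef: 10:50-14:45.
Bashir ∩ Chen ∩ Vanya ∩ Yosef ∩ Maria: 10:55-14:45.
Bashir ∩ Chen ∩ Vanya ∩ Yosef ∩ Maria ∩ Jonas: 10:55-14:45.
The first common window of at least 45 minutes is 10:55-14:45, so the earliest start is 10:55.

10:55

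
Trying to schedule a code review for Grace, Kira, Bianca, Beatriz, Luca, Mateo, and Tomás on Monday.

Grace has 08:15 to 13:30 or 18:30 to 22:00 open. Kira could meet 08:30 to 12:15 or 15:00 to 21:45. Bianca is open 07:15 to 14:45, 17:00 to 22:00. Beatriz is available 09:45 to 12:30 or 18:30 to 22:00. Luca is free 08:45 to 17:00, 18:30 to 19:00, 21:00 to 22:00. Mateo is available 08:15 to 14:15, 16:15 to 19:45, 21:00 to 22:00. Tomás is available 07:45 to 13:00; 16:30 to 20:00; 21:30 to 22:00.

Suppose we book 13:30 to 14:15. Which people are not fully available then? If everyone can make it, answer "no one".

Beatriz, Grace, Kira, Tomás

Grace: not fully free for 13:30-14:15. Kira: not fully free for 13:30-14:15. Bianca: free for 13:30-14:15. Beatriz: not fully free for 13:30-14:15. Luca: free for 13:30-14:15. Mateo: free for 13:30-14:15. Tomás: not fully free for 13:30-14:15.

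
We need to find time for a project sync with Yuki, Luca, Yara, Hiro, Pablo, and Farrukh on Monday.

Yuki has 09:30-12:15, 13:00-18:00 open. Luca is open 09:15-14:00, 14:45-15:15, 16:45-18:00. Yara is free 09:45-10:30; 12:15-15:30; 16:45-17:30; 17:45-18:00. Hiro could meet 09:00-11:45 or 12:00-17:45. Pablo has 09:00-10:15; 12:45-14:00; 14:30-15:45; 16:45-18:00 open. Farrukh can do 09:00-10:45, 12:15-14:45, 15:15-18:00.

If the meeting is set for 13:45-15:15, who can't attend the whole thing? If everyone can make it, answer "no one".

Farrukh, Luca, Pablo

Yuki: free for 13:45-15:15. Luca: not fully free for 13:45-15:15. Yara: free for 13:45-15:15. Hiro: free for 13:45-15:15. Pablo: not fully free for 13:45-15:15. Farrukh: not fully free for 13:45-15:15.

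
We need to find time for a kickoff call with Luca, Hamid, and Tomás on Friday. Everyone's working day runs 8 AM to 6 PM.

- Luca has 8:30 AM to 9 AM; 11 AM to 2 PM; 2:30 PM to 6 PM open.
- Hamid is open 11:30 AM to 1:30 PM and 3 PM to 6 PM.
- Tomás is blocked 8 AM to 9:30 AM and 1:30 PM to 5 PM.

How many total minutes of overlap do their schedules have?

180

Luca free: 08:30-09:00, 11:00-14:00, 14:30-18:00.
Hamid free: 11:30-13:30, 15:00-18:00.
Tomás free: 09:30-13:30, 17:00-18:00 (invert busy blocks within the working day).
Luca ∩ Hamid: 11:30-13:30, 15:00-18:00.
Luca ∩ Hamid ∩ Tomás: 11:30-13:30, 17:00-18:00.
Summing the common windows: 120 + 60 = 180 minutes.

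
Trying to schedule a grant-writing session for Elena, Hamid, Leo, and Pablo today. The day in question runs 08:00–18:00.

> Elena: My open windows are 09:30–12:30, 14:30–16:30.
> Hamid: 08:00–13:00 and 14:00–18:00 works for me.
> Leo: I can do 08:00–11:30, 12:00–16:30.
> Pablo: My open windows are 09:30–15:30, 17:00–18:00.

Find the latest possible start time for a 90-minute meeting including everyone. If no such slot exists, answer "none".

Elena ∩ Hamid: 09:30-12:30, 14:30-16:30.
Elena ∩ Hamid ∩ Leo: 09:30-11:30, 12:00-12:30, 14:30-16:30.
Elena ∩ Hamid ∩ Leo ∩ Pablo: 09:30-11:30, 12:00-12:30, 14:30-15:30.
So the common availability across everyone is 09:30-11:30, 12:00-12:30, 14:30-15:30.
The last common window of at least 90 minutes is 09:30-11:30; a 90-minute meeting can start as late as 10:00 and still end by 11:30.

10:00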